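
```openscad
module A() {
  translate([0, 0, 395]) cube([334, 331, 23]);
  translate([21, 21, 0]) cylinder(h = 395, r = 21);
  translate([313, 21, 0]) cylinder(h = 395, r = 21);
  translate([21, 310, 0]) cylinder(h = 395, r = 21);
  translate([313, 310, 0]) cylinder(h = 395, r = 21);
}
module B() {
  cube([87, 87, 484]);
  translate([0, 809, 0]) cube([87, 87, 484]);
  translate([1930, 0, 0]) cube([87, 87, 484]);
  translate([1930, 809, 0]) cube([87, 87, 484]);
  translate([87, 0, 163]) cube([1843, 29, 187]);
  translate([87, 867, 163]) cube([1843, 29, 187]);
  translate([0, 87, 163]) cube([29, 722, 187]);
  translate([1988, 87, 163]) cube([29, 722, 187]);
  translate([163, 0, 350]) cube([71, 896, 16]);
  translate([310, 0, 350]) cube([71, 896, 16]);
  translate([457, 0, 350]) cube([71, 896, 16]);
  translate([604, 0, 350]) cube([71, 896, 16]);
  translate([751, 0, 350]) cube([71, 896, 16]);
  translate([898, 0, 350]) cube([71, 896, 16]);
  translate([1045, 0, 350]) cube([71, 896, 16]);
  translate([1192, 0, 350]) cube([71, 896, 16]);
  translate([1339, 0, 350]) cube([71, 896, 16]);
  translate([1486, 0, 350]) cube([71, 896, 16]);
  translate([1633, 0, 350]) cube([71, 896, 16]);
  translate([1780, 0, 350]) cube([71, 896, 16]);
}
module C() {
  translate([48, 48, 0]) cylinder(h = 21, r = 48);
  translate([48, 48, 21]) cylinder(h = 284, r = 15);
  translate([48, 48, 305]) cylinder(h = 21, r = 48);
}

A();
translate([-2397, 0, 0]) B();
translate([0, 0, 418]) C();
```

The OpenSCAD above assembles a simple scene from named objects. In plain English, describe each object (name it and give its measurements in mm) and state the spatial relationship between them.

A is a simple wooden stool: a rectangular seat 334 mm (x) by 331 mm (y), 23 mm thick, top face at z = 418 mm, on four round legs, each 42 mm in diameter. The legs rest on z = 0, each leg's axis is inset half a diameter from the nearest pair of seat edges (so the leg's bounding box is flush with the corner).

B is a bed frame 2017 mm long (x) by 896 mm wide (y). Four 87×87 mm corner posts, 484 mm tall, at the corners of the footprint. Four rails of 29 mm thickness and 187 mm height run between adjacent posts with their undersides at z = 163 mm, their outer faces flush with the outside of the frame (the two x-running rails run between the posts' inner faces; the two y-running rails run between the posts' inner faces). 12 slats, each 71 mm wide (x) and 16 mm thick, lie across the top of the two x-running rails, running the full 896 mm width of the frame in y; the slats are evenly spaced along x between the inner faces of the end posts with equal gaps (rounded down to the nearest mm) at the −x end and between each pair — any rounding remainder accumulates at the +x end.

C is a spool: two coaxial disc flanges of radius 48 mm and thickness 21 mm, joined by a core cylinder of radius 15 mm and height 284 mm. The lower flange rests on z = 0 and the three cylinders share a vertical axis.

The bed frame is on the floor beside the stool on its −x side. The spool is on top of the stool.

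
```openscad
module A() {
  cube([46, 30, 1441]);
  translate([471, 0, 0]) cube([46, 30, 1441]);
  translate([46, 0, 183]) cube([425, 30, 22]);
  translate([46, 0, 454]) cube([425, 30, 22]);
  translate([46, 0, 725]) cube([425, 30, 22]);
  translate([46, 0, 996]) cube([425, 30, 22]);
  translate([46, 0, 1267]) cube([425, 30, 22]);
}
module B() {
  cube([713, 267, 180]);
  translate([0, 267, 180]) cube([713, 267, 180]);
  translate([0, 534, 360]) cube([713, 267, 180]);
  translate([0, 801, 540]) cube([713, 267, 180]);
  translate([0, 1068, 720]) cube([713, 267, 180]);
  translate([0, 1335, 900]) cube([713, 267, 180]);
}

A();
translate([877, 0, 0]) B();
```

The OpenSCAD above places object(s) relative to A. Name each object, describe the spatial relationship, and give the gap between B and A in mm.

A is a ladder. B is a staircase. The staircase is on the floor beside the ladder on its +x side. The gap between the staircase and the ladder is 360 mm.

The staircase's nearest face is 360 mm from the ladder's +x face.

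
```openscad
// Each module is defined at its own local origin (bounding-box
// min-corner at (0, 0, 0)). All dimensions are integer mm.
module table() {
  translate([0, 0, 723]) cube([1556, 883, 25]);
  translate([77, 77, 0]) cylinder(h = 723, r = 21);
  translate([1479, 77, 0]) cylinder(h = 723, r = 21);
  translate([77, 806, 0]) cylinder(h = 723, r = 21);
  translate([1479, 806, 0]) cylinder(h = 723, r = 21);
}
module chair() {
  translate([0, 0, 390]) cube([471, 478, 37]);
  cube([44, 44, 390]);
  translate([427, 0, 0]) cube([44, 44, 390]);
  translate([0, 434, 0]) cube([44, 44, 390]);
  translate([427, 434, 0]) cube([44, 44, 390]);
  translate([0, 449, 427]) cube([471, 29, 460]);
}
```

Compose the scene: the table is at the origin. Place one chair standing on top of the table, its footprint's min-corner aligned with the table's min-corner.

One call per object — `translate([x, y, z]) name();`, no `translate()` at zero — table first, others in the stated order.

table();
translate([0, 0, 748]) chair();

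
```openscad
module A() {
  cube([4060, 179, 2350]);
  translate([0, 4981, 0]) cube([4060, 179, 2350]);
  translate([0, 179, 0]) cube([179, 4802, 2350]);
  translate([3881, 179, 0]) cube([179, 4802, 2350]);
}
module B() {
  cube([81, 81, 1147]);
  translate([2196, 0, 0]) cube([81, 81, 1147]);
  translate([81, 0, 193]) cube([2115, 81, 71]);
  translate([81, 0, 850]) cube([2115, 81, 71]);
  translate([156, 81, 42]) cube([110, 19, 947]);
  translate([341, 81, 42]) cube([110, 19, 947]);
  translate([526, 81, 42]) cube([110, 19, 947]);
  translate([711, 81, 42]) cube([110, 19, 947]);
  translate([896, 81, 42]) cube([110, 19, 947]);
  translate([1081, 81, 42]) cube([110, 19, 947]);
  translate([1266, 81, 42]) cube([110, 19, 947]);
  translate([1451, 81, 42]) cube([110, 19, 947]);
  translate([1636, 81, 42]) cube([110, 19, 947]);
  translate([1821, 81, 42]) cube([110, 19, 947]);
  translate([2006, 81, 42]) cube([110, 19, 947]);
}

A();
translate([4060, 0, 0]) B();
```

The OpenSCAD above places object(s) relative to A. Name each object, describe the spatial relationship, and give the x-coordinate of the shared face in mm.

A is a house frame. B is a fence section. The fence section is against the house frame's +x side, with their −y faces flush. The x-coordinate of the shared face is 4060 mm.

The house frame's +x face and the fence section's −x face are both at x = 4060 mm.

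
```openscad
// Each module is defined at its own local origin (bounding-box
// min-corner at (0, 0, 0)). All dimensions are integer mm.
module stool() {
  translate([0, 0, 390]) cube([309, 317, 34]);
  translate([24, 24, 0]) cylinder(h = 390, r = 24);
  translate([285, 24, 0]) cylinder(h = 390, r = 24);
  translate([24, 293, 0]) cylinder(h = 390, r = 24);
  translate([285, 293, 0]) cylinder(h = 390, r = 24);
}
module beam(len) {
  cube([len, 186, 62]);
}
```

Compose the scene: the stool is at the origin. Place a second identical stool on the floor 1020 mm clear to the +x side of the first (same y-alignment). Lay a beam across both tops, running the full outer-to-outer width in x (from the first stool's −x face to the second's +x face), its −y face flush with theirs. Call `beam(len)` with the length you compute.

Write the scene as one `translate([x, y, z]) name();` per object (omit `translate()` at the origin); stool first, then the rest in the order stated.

stool();
translate([1329, 0, 0]) stool();
translate([0, 0, 424]) beam(1638);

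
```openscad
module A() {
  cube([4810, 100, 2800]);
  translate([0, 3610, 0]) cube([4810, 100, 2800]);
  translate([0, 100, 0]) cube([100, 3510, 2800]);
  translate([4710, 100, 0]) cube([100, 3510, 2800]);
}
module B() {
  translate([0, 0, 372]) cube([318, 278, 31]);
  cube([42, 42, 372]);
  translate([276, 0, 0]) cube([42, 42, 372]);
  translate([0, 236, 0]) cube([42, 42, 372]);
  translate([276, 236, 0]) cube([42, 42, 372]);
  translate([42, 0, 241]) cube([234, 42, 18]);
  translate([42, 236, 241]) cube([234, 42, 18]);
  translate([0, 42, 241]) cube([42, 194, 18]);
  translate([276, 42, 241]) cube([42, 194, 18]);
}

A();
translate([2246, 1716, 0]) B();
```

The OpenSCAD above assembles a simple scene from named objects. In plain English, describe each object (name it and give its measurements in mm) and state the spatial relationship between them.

A is the wall frame of a small rectangular building: four walls, each 2800 mm tall and 100 mm thick, enclosing a footprint 4810 mm (x) by 3710 mm (y) outside-to-outside, with no floor or roof. The front and back walls (the −y and +y sides) span the full width; the two side walls fit between them.

B is a four-legged stool. The seat is 318×278 mm, 31 mm thick, top at z = 403 mm. It stands on four square legs, each 42×42 mm in cross-section, from z = 0 to the seat underside, each flush with a corner of the seat. Four stretchers, 42 mm wide and 18 mm tall, connect adjacent legs with their undersides at z = 241 mm, each running between the inner faces of the legs it joins and aligned with the legs' outer faces on the other axis.

The stool sits inside the house frame, centred.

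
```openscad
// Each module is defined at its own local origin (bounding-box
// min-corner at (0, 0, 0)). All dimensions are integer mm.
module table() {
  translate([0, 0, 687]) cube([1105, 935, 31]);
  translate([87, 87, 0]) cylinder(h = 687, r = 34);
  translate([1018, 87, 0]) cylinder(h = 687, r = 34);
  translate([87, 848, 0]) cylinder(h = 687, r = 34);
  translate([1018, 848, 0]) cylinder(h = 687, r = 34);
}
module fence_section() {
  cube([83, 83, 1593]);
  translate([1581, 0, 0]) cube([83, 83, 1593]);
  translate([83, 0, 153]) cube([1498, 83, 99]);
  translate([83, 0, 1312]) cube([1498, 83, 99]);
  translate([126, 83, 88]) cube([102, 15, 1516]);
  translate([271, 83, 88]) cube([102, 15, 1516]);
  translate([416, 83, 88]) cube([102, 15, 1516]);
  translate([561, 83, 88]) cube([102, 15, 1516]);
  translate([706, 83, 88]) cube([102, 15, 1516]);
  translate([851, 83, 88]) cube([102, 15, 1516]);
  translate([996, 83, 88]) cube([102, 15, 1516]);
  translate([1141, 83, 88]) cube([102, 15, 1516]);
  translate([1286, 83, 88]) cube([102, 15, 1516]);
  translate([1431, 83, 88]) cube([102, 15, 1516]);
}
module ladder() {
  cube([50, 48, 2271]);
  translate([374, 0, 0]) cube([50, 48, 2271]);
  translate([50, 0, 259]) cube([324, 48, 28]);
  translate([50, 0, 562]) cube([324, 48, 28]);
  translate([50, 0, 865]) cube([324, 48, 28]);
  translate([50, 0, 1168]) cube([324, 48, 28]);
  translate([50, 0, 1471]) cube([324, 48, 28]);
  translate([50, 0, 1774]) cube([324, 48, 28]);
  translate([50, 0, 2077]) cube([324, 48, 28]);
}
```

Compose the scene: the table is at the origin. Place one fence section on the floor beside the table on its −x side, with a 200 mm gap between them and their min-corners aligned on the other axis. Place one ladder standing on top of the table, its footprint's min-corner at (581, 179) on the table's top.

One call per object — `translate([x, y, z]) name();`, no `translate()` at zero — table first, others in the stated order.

table();
translate([-1864, 0, 0]) fence_section();
translate([581, 179, 718]) ladder();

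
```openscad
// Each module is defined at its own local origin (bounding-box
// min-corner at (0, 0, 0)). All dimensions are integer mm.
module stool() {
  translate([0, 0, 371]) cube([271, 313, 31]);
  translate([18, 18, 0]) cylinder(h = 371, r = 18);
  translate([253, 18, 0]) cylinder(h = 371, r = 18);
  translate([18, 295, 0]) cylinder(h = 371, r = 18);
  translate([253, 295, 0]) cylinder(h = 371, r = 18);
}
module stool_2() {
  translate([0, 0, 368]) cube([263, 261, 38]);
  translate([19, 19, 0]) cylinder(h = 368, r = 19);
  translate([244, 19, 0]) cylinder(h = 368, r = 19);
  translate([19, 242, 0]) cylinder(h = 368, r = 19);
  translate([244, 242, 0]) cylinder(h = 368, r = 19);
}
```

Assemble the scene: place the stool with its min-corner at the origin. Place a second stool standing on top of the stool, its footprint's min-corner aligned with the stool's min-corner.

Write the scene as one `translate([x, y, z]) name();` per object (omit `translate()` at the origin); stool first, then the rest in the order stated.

stool();
translate([0, 0, 402]) stool_2();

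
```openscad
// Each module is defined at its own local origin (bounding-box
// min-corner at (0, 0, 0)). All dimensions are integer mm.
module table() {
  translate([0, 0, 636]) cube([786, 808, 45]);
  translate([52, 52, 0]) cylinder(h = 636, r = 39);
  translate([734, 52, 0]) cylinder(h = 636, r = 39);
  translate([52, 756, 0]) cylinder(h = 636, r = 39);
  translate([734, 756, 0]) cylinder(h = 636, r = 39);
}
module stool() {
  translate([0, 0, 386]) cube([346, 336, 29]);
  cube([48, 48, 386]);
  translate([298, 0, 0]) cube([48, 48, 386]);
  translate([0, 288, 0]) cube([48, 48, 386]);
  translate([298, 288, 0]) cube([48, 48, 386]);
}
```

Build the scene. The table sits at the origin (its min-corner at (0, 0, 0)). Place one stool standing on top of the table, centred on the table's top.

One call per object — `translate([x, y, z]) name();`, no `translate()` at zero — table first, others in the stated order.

table();
translate([220, 236, 681]) stool();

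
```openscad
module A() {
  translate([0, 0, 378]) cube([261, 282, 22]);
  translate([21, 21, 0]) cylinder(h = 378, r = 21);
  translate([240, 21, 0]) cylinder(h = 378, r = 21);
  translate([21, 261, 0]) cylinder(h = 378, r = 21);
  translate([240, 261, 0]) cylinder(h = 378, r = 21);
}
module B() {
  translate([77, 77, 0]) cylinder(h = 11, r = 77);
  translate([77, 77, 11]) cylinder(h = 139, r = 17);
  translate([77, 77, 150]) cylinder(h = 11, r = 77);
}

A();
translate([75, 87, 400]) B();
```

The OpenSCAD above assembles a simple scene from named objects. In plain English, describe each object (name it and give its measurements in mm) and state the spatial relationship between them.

A is a four-legged stool. The seat is a 261×282×22 mm slab whose top surface is at z = 400 mm; four round legs, each 42 mm in diameter, run from the floor (z = 0) to the underside of the seat, each leg's axis is inset half a diameter from the nearest pair of seat edges (so the leg's bounding box is flush with the corner).

B is a spool: two coaxial disc flanges of radius 77 mm and thickness 11 mm, joined by a core cylinder of radius 17 mm and height 139 mm. The lower flange rests on z = 0 and the three cylinders share a vertical axis.

The spool is on top of the stool.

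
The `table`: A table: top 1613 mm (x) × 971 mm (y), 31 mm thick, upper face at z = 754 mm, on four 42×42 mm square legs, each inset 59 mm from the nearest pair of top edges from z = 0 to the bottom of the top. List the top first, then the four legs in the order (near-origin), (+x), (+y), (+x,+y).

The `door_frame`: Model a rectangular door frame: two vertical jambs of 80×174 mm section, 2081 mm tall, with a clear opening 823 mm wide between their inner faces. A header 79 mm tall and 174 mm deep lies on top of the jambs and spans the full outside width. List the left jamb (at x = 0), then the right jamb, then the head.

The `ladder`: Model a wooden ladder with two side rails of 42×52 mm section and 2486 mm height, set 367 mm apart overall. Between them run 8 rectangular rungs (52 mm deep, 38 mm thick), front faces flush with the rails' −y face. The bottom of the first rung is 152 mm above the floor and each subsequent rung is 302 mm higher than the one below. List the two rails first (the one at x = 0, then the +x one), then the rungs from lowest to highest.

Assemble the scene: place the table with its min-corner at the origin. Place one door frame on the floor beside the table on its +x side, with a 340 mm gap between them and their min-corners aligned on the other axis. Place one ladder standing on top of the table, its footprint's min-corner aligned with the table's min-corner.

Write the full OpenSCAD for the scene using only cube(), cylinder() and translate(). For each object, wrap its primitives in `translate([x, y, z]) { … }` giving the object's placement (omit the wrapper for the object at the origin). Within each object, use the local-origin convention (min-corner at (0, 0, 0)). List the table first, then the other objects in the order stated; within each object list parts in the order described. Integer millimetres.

translate([0, 0, 723]) cube([1613, 971, 31]);
translate([59, 59, 0]) cube([42, 42, 723]);
translate([1512, 59, 0]) cube([42, 42, 723]);
translate([59, 870, 0]) cube([42, 42, 723]);
translate([1512, 870, 0]) cube([42, 42, 723]);
translate([1953, 0, 0]) {
  cube([80, 174, 2081]);
  translate([903, 0, 0]) cube([80, 174, 2081]);
  translate([0, 0, 2081]) cube([983, 174, 79]);
}
translate([0, 0, 754]) {
  cube([42, 52, 2486]);
  translate([325, 0, 0]) cube([42, 52, 2486]);
  translate([42, 0, 152]) cube([283, 52, 38]);
  translate([42, 0, 454]) cube([283, 52, 38]);
  translate([42, 0, 756]) cube([283, 52, 38]);
  translate([42, 0, 1058]) cube([283, 52, 38]);
  translate([42, 0, 1360]) cube([283, 52, 38]);
  translate([42, 0, 1662]) cube([283, 52, 38]);
  translate([42, 0, 1964]) cube([283, 52, 38]);
  translate([42, 0, 2266]) cube([283, 52, 38]);
}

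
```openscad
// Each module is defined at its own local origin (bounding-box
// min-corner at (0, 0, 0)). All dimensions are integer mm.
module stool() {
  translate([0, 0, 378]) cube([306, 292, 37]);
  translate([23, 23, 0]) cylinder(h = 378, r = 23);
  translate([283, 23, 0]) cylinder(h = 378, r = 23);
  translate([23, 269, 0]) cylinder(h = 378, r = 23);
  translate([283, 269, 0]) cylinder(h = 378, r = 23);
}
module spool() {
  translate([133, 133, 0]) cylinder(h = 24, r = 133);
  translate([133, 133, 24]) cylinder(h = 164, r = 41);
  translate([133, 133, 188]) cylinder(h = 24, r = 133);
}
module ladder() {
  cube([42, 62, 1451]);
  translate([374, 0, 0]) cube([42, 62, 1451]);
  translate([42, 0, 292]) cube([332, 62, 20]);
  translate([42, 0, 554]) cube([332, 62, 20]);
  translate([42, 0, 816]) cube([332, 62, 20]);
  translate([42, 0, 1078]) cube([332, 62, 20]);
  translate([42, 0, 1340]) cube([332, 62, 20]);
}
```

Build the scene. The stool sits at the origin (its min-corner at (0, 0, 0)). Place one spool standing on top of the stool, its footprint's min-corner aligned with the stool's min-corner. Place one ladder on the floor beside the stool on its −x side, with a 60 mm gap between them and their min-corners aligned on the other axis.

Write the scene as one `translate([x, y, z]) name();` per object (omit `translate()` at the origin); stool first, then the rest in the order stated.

stool();
translate([0, 0, 415]) spool();
translate([-476, 0, 0]) ladder();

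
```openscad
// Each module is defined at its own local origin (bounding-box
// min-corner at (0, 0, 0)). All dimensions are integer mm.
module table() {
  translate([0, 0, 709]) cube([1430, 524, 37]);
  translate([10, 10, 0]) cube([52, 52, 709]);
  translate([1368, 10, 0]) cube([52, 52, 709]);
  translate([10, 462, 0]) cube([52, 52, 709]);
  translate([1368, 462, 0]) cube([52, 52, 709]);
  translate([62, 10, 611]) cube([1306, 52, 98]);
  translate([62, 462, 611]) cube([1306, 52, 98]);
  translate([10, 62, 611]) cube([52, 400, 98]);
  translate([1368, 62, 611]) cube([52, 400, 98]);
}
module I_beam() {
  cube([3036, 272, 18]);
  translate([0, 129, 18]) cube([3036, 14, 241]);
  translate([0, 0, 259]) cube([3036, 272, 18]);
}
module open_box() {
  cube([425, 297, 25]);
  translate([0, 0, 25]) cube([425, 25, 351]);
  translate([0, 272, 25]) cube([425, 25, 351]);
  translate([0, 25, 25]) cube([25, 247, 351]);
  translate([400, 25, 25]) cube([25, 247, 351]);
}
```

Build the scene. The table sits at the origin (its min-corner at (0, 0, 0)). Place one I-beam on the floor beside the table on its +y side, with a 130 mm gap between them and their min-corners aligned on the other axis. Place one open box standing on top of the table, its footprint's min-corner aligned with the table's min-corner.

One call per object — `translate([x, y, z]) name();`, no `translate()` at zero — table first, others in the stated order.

table();
translate([0, 654, 0]) I_beam();
translate([0, 0, 746]) open_box();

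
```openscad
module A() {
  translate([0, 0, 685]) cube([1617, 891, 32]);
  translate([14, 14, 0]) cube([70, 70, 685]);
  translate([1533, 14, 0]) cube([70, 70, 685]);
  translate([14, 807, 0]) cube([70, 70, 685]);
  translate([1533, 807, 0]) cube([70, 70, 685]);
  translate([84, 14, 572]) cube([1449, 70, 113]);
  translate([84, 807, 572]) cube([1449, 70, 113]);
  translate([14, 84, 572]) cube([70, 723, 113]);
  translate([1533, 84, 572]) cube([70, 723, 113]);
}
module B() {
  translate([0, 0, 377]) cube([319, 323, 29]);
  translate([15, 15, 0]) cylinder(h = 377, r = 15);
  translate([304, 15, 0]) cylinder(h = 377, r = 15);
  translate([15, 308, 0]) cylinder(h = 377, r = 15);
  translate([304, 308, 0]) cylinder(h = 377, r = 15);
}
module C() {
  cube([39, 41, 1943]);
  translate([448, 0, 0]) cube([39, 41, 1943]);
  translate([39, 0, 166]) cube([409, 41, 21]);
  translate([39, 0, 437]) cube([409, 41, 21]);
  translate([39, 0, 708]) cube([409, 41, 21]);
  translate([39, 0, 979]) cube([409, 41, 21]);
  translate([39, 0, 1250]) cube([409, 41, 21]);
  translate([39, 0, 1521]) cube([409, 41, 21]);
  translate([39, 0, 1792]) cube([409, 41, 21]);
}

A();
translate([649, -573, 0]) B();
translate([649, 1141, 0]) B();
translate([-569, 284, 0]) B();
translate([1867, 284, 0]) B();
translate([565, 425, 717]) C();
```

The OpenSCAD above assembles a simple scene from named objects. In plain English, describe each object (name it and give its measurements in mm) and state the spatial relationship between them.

A is a table with a 1617×891 mm rectangular top, 32 mm thick, top surface at z = 717 mm, supported by four 70×70 mm square legs, each inset 14 mm from the nearest pair of top edges, running from the floor. Four apron rails, 70 mm thick and 113 mm tall, run between adjacent legs with their top edges flush with the underside of the top and their outer faces flush with the legs' outer faces.

B is a simple wooden stool: a rectangular seat 319 mm (x) by 323 mm (y), 29 mm thick, top face at z = 406 mm, on four round legs, each 30 mm in diameter. The legs rest on z = 0, each leg's axis is inset half a diameter from the nearest pair of seat edges (so the leg's bounding box is flush with the corner).

C is a wooden ladder with two side rails of 39×41 mm section and 1943 mm height, set 487 mm apart overall. Between them run 7 rectangular rungs (41 mm deep, 21 mm thick), front faces flush with the rails' −y face. The bottom of the first rung is 166 mm above the floor and each subsequent rung is 271 mm higher than the one below.

Four stools sit around the table at the −y, +y, −x, +x sides. The ladder is on top of the table, centred.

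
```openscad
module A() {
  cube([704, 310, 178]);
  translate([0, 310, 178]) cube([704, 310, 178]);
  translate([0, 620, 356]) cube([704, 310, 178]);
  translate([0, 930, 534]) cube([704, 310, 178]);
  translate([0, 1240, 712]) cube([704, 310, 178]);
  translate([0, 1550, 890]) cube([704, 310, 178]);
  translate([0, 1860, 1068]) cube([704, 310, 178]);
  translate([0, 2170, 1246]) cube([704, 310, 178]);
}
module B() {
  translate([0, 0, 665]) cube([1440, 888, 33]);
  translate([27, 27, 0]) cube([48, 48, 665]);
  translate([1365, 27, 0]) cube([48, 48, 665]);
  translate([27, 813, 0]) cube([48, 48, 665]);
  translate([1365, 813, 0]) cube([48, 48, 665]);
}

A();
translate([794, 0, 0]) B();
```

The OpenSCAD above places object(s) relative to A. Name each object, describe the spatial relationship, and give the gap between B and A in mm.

A is a staircase. B is a table. The table is on the floor beside the staircase on its +x side. The gap between the table and the staircase is 90 mm.

The table's nearest face is 90 mm from the staircase's +x face.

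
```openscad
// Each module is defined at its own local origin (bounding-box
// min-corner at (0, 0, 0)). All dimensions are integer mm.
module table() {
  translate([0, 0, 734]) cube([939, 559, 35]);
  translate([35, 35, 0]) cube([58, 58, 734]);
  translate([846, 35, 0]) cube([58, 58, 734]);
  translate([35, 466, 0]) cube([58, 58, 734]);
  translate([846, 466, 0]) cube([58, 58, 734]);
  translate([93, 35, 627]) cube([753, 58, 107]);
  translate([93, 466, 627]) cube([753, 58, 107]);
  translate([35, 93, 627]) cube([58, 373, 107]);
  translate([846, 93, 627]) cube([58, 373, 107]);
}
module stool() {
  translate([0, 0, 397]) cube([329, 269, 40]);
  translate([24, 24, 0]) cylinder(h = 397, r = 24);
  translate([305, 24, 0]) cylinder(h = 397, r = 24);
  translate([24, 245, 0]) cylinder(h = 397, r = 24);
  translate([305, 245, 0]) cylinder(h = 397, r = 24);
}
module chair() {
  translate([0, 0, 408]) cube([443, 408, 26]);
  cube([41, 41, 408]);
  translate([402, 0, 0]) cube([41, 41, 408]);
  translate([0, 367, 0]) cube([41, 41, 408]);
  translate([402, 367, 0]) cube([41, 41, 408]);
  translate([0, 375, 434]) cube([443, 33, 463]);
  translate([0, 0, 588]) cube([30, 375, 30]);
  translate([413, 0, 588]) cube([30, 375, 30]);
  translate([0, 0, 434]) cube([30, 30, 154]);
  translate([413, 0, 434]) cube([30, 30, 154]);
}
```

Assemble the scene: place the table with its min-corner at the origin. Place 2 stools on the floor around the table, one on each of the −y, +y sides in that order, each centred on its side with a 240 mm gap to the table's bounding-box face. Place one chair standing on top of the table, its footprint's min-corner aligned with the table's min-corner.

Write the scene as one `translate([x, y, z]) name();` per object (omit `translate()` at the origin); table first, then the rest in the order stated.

table();
translate([305, -509, 0]) stool();
translate([305, 799, 0]) stool();
translate([0, 0, 769]) chair();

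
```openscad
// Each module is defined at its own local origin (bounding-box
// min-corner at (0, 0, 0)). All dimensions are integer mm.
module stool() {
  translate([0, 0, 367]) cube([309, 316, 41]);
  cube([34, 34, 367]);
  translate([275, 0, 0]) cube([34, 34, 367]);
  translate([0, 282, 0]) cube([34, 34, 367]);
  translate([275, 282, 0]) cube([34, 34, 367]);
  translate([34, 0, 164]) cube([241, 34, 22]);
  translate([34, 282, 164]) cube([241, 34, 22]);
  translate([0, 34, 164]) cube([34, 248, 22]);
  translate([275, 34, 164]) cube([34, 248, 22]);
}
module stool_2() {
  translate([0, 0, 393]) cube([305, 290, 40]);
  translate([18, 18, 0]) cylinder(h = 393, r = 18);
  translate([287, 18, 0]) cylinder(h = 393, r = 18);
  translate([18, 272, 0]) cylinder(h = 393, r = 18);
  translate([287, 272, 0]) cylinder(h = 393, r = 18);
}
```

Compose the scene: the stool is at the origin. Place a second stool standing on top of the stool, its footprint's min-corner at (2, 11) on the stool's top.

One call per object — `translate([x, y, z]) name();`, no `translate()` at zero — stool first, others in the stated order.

stool();
translate([2, 11, 408]) stool_2();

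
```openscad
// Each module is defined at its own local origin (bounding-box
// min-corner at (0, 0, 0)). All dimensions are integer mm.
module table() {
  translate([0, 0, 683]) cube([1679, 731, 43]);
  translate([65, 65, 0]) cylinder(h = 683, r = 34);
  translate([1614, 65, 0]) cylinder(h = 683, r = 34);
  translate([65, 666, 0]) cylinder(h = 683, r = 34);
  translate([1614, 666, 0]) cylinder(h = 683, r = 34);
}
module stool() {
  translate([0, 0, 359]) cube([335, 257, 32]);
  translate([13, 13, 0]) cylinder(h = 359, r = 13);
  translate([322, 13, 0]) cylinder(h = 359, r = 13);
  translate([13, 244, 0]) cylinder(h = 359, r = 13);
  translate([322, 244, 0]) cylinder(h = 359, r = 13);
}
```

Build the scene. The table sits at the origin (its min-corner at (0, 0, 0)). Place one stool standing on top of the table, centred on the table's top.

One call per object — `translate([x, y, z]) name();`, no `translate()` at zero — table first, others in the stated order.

table();
translate([672, 237, 726]) stool();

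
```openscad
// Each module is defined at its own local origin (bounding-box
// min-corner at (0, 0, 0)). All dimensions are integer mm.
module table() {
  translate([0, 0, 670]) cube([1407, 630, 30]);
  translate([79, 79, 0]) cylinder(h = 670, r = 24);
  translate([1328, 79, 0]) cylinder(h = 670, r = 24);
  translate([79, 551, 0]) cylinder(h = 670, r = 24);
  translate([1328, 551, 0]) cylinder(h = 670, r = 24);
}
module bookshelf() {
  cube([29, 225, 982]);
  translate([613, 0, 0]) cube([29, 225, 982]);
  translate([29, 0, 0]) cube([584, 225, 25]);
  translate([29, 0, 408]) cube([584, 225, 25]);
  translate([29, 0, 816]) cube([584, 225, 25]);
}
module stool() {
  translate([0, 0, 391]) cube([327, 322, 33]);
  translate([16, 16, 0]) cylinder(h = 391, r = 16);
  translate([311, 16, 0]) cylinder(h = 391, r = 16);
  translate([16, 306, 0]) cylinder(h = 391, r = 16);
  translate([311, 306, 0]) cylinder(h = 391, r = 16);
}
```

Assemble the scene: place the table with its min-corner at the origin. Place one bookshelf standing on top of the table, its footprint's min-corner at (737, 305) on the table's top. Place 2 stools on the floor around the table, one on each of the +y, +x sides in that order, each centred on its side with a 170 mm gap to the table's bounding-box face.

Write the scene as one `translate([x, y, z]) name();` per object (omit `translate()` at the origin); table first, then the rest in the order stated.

table();
translate([737, 305, 700]) bookshelf();
translate([540, 800, 0]) stool();
translate([1577, 154, 0]) stool();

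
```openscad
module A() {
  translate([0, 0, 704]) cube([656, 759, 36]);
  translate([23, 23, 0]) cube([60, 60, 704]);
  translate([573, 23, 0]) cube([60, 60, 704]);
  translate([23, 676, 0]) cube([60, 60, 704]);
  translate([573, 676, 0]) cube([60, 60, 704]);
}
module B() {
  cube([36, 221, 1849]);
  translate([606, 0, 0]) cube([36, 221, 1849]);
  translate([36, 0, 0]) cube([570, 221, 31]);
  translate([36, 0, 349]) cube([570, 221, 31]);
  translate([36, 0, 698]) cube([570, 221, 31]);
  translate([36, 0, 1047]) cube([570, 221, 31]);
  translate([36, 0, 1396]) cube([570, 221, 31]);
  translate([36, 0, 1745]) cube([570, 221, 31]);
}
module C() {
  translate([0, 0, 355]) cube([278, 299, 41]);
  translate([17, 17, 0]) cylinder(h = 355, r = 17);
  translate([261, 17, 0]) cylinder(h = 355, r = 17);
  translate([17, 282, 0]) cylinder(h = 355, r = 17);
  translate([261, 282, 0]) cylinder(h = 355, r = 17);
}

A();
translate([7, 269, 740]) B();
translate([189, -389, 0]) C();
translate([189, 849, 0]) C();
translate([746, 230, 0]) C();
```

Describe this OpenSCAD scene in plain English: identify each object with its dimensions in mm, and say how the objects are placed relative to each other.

A is a table: top 656 mm (x) × 759 mm (y), 36 mm thick, upper face at z = 740 mm, on four 60×60 mm square legs, each inset 23 mm from the nearest pair of top edges, running from z = 0 to the bottom of the top.

B is a bookshelf 642 mm wide overall, 221 mm deep and 1849 mm tall. The two sides are 36 mm thick vertical panels. 6 horizontal shelves of 31 mm thickness span between the inner faces of the sides; the lowest shelf sits on the floor and shelves are stacked with a clear vertical gap of 318 mm between each pair.

C is a four-legged stool. The seat is 278×299 mm, 41 mm thick, top at z = 396 mm. It stands on four round legs, each 34 mm in diameter, from z = 0 to the seat underside, each leg's axis is inset half a diameter from the nearest pair of seat edges (so the leg's bounding box is flush with the corner).

The bookshelf is on top of the table, centred. Three stools sit around the table at the −y, +y, +x sides.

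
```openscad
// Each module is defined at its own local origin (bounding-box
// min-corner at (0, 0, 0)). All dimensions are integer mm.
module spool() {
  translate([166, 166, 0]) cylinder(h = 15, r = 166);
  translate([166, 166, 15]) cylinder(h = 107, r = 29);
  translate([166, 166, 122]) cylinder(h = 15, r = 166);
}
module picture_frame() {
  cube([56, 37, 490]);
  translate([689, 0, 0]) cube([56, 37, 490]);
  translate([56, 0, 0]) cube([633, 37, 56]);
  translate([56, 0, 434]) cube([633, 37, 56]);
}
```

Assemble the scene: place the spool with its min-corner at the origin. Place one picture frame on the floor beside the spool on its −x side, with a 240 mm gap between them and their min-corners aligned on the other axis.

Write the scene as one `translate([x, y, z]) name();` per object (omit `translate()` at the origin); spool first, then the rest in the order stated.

spool();
translate([-985, 0, 0]) picture_frame();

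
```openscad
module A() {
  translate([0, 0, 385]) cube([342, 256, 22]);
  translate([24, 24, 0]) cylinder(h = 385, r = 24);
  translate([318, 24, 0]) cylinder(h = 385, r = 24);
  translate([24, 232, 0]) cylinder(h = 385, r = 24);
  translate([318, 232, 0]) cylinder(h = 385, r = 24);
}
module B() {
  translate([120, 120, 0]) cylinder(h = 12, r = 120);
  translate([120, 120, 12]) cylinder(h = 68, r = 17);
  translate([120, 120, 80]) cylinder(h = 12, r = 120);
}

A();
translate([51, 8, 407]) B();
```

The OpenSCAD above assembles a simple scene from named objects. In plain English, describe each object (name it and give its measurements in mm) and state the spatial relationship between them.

A is a four-legged stool. The seat is 342×256 mm, 22 mm thick, top at z = 407 mm. It stands on four round legs, each 48 mm in diameter, from z = 0 to the seat underside, each leg's axis is inset half a diameter from the nearest pair of seat edges (so the leg's bounding box is flush with the corner).

B is a spool: two coaxial disc flanges of radius 120 mm and thickness 12 mm, joined by a core cylinder of radius 17 mm and height 68 mm. The lower flange rests on z = 0 and the three cylinders share a vertical axis.

The spool is on top of the stool, centred.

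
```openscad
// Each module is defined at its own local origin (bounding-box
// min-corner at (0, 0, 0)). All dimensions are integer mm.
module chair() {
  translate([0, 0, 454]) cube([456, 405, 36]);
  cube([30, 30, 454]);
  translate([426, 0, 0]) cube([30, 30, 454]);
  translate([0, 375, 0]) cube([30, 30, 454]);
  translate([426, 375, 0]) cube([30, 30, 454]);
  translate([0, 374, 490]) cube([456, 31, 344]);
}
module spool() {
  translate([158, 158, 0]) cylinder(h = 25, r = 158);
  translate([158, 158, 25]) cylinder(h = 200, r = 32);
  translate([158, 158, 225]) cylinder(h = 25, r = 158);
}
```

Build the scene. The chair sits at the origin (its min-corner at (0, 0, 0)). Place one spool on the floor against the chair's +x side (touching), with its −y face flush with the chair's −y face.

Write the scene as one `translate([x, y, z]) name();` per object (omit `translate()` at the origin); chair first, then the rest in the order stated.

chair();
translate([456, 0, 0]) spool();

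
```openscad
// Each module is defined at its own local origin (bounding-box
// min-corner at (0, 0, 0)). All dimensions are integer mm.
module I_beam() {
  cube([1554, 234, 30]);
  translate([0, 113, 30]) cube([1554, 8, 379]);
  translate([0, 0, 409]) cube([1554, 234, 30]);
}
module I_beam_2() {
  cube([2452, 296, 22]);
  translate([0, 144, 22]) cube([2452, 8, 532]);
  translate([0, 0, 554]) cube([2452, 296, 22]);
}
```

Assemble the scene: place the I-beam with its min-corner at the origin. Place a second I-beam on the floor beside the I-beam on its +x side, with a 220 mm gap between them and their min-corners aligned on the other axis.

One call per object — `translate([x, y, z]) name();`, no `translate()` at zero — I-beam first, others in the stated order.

I_beam();
translate([1774, 0, 0]) I_beam_2();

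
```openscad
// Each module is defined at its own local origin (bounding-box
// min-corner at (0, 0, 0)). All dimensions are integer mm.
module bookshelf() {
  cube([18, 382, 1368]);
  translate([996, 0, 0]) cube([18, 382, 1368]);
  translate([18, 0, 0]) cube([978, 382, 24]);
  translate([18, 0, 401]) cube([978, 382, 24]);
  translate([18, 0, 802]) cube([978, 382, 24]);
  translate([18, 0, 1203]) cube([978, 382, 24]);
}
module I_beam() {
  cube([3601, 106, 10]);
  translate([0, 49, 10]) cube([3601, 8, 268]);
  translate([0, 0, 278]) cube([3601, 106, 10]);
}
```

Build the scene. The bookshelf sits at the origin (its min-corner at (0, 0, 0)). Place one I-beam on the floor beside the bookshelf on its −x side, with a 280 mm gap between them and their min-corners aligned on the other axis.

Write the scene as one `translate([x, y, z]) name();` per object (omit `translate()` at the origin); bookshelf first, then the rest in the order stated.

bookshelf();
translate([-3881, 0, 0]) I_beam();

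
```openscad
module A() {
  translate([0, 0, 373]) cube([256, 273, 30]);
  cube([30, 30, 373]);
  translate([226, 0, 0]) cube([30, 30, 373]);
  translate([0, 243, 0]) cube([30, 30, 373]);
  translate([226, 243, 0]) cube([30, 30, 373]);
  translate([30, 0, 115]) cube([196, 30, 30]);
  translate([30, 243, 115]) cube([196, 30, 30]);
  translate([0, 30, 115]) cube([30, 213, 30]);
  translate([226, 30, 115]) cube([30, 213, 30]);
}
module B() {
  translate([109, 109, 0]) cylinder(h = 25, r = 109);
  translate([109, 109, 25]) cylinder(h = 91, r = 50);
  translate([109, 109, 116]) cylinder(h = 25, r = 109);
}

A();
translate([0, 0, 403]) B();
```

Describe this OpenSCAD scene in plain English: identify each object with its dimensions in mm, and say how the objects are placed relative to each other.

A is a four-legged stool. The seat is a 256×273×30 mm slab whose top surface is at z = 403 mm; four square legs, each 30×30 mm in cross-section, run from the floor (z = 0) to the underside of the seat, each flush with a corner of the seat. Four stretchers, 30 mm wide and 30 mm tall, connect adjacent legs with their undersides at z = 115 mm, each running between the inner faces of the legs it joins and aligned with the legs' outer faces on the other axis.

B is a spool: two coaxial disc flanges of radius 109 mm and thickness 25 mm, joined by a core cylinder of radius 50 mm and height 91 mm. The lower flange rests on z = 0 and the three cylinders share a vertical axis.

The spool is on top of the stool.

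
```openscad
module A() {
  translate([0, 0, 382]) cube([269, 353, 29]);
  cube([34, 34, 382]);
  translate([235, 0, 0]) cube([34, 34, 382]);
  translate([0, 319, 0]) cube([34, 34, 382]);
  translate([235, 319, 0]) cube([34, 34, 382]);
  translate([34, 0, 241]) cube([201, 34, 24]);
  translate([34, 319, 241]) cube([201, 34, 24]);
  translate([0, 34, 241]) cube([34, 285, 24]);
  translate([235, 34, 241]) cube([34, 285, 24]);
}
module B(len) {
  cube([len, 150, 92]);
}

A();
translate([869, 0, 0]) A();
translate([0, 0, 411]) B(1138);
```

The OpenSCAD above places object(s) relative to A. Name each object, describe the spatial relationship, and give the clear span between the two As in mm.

Second stool starts at x = 869; first ends at x = 269; clear span = 869 − 269 = 600 mm.

A is a stool. B is a beam. A beam spans the tops of two stools. The clear span between the two stools is 600 mm.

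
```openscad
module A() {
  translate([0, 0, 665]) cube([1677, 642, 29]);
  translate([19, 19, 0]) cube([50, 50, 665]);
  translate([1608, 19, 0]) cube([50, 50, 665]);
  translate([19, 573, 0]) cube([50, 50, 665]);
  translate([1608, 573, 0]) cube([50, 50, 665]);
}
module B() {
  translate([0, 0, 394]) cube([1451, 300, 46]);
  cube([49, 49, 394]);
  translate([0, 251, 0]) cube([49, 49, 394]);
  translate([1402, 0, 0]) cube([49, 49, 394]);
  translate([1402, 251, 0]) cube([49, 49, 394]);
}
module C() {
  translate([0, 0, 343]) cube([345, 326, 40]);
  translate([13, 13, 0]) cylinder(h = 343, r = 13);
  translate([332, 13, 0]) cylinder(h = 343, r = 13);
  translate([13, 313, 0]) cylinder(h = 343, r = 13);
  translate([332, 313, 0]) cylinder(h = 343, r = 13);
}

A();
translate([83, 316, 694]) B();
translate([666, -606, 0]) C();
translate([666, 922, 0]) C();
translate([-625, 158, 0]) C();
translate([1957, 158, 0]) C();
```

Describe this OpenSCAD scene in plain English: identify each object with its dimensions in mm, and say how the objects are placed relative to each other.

A is a table with a 1677×642 mm rectangular top, 29 mm thick, top surface at z = 694 mm, supported by four 50×50 mm square legs, each inset 19 mm from the nearest pair of top edges, running from the floor.

B is a long wooden bench with a 1451 mm (x) × 300 mm (y) seat, 46 mm thick, its top surface 440 mm above the floor. Four 49 mm square legs at the seat corners, flush with the edges, run from z = 0 to the seat underside.

C is a four-legged stool. The seat is 345×326 mm, 40 mm thick, top at z = 383 mm. It stands on four round legs, each 26 mm in diameter, from z = 0 to the seat underside, each leg's axis is inset half a diameter from the nearest pair of seat edges (so the leg's bounding box is flush with the corner).

The bench is on top of the table. Four stools sit around the table at the −y, +y, −x, +x sides.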